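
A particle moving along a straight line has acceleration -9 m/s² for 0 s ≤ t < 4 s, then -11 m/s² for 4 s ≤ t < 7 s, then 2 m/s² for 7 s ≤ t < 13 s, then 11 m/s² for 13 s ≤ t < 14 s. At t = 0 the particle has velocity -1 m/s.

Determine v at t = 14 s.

Δv equals the area under the a-t graph; then v = v₀ + Δv.
0–4 s: -9 × 4 = -36 m/s
4–7 s: -11 × 3 = -33 m/s
7–13 s: 2 × 6 = 12 m/s
13–14 s: 11 × 1 = 11 m/s
Δv = -46 m/s, so v(14) = -1 + (-46) = -47 m/s.

-47 m/s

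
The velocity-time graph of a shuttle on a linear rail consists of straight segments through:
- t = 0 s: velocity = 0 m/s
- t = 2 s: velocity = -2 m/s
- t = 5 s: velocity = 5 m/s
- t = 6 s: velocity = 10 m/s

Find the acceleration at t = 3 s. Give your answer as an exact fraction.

Acceleration is the slope of the v-t graph on 2–5 s: (5 − -2)/(5 − 2) = 7/3 m/s².

7/3 m/s²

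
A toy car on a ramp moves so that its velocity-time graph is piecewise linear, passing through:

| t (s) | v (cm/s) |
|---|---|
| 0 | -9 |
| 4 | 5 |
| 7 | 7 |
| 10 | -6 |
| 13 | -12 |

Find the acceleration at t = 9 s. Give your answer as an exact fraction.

Acceleration is the slope of the v-t graph on 7–10 s: (-6 − 7)/(10 − 7) = -13/3 cm/s².

-13/3 cm/s²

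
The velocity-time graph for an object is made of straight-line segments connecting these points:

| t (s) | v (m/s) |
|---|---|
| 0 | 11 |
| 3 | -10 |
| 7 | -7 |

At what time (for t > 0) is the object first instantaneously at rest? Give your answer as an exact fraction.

v changes sign on 0–3 s (from 11 to -10); the graph is linear there, so v = 0 at t = 0 + (-11)·(3 − 0)/(-10 − 11) = 11/7 s.

t = 11/7 s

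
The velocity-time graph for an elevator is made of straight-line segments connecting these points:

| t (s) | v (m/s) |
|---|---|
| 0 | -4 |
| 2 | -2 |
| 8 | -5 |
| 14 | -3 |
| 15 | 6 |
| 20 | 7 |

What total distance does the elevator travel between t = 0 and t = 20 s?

Total distance travelled is ∫|v| dt — sum the magnitudes of each area piece.
0–2 s: |½(-4 + -2)(2)| = 6 m
2–8 s: |½(-2 + -5)(6)| = 21 m
8–14 s: |½(-5 + -3)(6)| = 24 m
14–15 s: v = 0 at t = 43/3 s; triangle areas 0.5 + 2 = 2.5 m
15–20 s: |½(6 + 7)(5)| = 32.5 m
Total distance = 86 m

86 m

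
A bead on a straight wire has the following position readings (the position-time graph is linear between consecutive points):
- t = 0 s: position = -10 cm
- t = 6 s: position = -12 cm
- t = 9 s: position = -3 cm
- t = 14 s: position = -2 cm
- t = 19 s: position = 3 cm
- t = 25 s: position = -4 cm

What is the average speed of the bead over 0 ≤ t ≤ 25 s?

0.96 cm/s

Average speed = (total path length)/(elapsed time); on a piecewise-linear x-t graph the path length is Σ|Δx|.
0–6 s: |Δx| = |-12 − -10| = 2 cm
6–9 s: |Δx| = |-3 − -12| = 9 cm
9–14 s: |Δx| = |-2 − -3| = 1 cm
14–19 s: |Δx| = |3 − -2| = 5 cm
19–25 s: |Δx| = |-4 − 3| = 7 cm
Total path = 24 cm; average speed = 24/25 = 0.96 cm/s.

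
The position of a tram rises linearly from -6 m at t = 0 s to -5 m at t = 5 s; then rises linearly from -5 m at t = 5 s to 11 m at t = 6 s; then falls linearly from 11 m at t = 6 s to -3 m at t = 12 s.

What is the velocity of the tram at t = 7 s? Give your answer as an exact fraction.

Velocity is the slope of the x-t graph on 6–12 s: (-3 − 11)/(12 − 6) = -7/3 m/s.

-7/3 m/s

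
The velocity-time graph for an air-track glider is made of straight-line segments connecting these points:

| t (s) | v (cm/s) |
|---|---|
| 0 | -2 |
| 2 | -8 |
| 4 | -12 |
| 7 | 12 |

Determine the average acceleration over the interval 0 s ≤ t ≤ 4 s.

-2.5 cm/s²

Average acceleration = Δv/Δt = (-12 − -2)/(4 − 0) = -2.5 cm/s².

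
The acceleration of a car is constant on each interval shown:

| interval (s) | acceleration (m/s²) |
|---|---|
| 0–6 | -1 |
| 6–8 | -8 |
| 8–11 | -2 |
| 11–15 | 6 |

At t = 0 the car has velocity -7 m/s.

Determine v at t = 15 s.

-11 m/s

Δv equals the area under the a-t graph; then v = v₀ + Δv.
0–6 s: -1 × 6 = -6 m/s
6–8 s: -8 × 2 = -16 m/s
8–11 s: -2 × 3 = -6 m/s
11–15 s: 6 × 4 = 24 m/s
Δv = -4 m/s, so v(15) = -7 + (-4) = -11 m/s.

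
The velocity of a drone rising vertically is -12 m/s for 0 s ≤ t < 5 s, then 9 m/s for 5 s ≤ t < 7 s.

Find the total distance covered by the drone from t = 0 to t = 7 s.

Distance (not displacement) is the total path length: add the absolute areas under v-t.
0–5 s: |-12| × 5 = 60 m
5–7 s: |9| × 2 = 18 m
Total distance = 78 m

78 m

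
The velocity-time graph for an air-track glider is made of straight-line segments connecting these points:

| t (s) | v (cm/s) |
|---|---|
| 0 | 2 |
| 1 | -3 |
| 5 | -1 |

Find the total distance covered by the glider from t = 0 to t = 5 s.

Total distance travelled is ∫|v| dt — sum the magnitudes of each area piece.
0–1 s: v = 0 at t = 0.4 s; triangle areas 0.4 + 0.9 = 1.3 cm
1–5 s: |½(-3 + -1)(4)| = 8 cm
Total distance = 9.3 cm

9.3 cm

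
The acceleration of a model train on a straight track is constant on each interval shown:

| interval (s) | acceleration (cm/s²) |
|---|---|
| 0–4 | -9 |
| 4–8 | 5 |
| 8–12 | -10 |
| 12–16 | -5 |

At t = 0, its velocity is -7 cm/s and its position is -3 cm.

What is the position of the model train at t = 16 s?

-699 cm

On each constant-a segment, Δv = aΔt and Δx = v₀Δt + ½aΔt²; chain segment to segment.
0–4 s: v starts -7 cm/s; Δx = -7·4 + ½·-9·4² = -100 cm; v ends -43 cm/s.
4–8 s: v starts -43 cm/s; Δx = -43·4 + ½·5·4² = -132 cm; v ends -23 cm/s.
8–12 s: v starts -23 cm/s; Δx = -23·4 + ½·-10·4² = -172 cm; v ends -63 cm/s.
12–16 s: v starts -63 cm/s; Δx = -63·4 + ½·-5·4² = -292 cm; v ends -83 cm/s.
x(16) = -3 + Σ Δx = -699 cm.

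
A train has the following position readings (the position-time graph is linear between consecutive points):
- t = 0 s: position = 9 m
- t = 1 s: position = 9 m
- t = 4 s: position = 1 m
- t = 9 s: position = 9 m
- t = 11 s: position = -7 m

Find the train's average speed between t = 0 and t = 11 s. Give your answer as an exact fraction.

Average speed = (total path length)/(elapsed time); on a piecewise-linear x-t graph the path length is Σ|Δx|.
0–1 s: |Δx| = |9 − 9| = 0 m
1–4 s: |Δx| = |1 − 9| = 8 m
4–9 s: |Δx| = |9 − 1| = 8 m
9–11 s: |Δx| = |-7 − 9| = 16 m
Total path = 32 m; average speed = 32/11 = 32/11 m/s.

32/11 m/s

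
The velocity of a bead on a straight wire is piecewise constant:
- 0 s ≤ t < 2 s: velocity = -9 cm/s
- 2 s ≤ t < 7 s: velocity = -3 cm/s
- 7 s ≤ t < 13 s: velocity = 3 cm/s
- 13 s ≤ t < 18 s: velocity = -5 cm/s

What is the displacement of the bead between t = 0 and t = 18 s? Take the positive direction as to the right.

-40 cm

Net displacement equals the area under the velocity-time graph (areas below the axis count negative).
0–2 s: -9 × 2 = -18 cm
2–7 s: -3 × 5 = -15 cm
7–13 s: 3 × 6 = 18 cm
13–18 s: -5 × 5 = -25 cm
Net displacement = -40 cm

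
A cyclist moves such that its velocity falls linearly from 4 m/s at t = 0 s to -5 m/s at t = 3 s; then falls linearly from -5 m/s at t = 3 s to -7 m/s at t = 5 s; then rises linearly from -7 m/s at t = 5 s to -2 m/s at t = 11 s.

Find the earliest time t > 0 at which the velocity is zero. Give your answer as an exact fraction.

v changes sign on 0–3 s (from 4 to -5); the graph is linear there, so v = 0 at t = 0 + (-4)·(3 − 0)/(-5 − 4) = 4/3 s.

t = 4/3 s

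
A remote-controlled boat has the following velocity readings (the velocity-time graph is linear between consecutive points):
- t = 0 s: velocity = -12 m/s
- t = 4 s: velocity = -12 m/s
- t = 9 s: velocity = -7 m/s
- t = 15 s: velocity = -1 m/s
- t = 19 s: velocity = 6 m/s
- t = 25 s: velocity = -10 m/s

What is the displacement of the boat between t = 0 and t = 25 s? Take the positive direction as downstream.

-121.5 m

Net displacement equals the area under the velocity-time graph (areas below the axis count negative).
0–4 s: -12 × 4 = -48 m
4–9 s: ½(-12 + -7)(5) = -47.5 m
9–15 s: ½(-7 + -1)(6) = -24 m
15–19 s: ½(-1 + 6)(4) = 10 m
19–25 s: ½(6 + -10)(6) = -12 m
Net displacement = -121.5 m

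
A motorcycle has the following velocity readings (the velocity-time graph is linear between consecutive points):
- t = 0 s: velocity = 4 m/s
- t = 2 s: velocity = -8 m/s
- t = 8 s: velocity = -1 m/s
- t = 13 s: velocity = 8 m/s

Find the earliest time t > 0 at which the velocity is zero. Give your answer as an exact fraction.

v changes sign on 0–2 s (from 4 to -8); the graph is linear there, so v = 0 at t = 0 + (-4)·(2 − 0)/(-8 − 4) = 2/3 s.

t = 2/3 s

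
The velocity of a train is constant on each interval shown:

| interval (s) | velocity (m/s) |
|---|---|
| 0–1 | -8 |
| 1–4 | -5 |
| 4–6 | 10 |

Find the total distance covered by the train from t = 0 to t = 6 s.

43 m

Total distance travelled is ∫|v| dt — sum the magnitudes of each area piece.
0–1 s: |-8| × 1 = 8 m
1–4 s: |-5| × 3 = 15 m
4–6 s: |10| × 2 = 20 m
Total distance = 43 m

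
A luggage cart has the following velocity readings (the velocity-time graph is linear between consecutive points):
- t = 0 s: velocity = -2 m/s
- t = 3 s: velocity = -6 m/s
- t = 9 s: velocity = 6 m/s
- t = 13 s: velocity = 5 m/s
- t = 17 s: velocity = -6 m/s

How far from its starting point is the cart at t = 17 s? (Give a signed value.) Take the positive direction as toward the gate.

Displacement is the signed area under the v-t curve.
0–3 s: ½(-2 + -6)(3) = -12 m
3–9 s: ½(-6 + 6)(6) = 0 m
9–13 s: ½(6 + 5)(4) = 22 m
13–17 s: ½(5 + -6)(4) = -2 m
Net displacement = 8 m

8 m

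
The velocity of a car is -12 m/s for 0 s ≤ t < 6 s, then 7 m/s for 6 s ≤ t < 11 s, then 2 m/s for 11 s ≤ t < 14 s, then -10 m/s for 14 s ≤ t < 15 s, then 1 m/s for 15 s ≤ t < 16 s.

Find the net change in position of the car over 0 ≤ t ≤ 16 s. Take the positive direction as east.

-40 m

Net displacement equals the area under the velocity-time graph (areas below the axis count negative).
0–6 s: -12 × 6 = -72 m
6–11 s: 7 × 5 = 35 m
11–14 s: 2 × 3 = 6 m
14–15 s: -10 × 1 = -10 m
15–16 s: 1 × 1 = 1 m
Net displacement = -40 m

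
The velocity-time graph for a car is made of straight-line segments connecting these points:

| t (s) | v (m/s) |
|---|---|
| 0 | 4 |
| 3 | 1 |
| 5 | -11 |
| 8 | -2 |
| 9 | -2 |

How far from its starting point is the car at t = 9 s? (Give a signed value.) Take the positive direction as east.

Displacement is the signed area under the v-t curve.
0–3 s: ½(4 + 1)(3) = 7.5 m
3–5 s: ½(1 + -11)(2) = -10 m
5–8 s: ½(-11 + -2)(3) = -19.5 m
8–9 s: -2 × 1 = -2 m
Net displacement = -24 m

-24 m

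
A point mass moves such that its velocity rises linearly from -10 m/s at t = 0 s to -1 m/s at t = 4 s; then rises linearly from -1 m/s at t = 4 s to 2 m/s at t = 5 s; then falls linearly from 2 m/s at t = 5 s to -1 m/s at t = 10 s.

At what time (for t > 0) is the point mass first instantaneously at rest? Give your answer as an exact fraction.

v changes sign on 4–5 s (from -1 to 2); the graph is linear there, so v = 0 at t = 4 + (1)·(5 − 4)/(2 − -1) = 13/3 s.

t = 13/3 s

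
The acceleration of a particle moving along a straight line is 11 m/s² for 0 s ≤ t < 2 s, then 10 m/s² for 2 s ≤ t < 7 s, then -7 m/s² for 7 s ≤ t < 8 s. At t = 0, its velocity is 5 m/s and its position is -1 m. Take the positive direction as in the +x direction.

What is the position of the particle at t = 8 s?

On each constant-a segment, Δv = aΔt and Δx = v₀Δt + ½aΔt²; chain segment to segment.
0–2 s: v starts 5 m/s; Δx = 5·2 + ½·11·2² = 32 m; v ends 27 m/s.
2–7 s: v starts 27 m/s; Δx = 27·5 + ½·10·5² = 260 m; v ends 77 m/s.
7–8 s: v starts 77 m/s; Δx = 77·1 + ½·-7·1² = 73.5 m; v ends 70 m/s.
x(8) = -1 + Σ Δx = 364.5 m.

364.5 m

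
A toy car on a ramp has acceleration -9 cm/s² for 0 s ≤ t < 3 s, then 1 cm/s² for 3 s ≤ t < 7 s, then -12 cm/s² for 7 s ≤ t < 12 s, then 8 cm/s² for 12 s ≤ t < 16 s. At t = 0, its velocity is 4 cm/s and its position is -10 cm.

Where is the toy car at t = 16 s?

On each constant-a segment, Δv = aΔt and Δx = v₀Δt + ½aΔt²; chain segment to segment.
0–3 s: v starts 4 cm/s; Δx = 4·3 + ½·-9·3² = -28.5 cm; v ends -23 cm/s.
3–7 s: v starts -23 cm/s; Δx = -23·4 + ½·1·4² = -84 cm; v ends -19 cm/s.
7–12 s: v starts -19 cm/s; Δx = -19·5 + ½·-12·5² = -245 cm; v ends -79 cm/s.
12–16 s: v starts -79 cm/s; Δx = -79·4 + ½·8·4² = -252 cm; v ends -47 cm/s.
x(16) = -10 + Σ Δx = -619.5 cm.

-619.5 cm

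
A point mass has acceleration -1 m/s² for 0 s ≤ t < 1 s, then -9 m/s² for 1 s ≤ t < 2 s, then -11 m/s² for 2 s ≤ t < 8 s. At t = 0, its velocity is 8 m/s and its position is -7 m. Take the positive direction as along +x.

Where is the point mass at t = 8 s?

On each constant-a segment, Δv = aΔt and Δx = v₀Δt + ½aΔt²; chain segment to segment.
0–1 s: v starts 8 m/s; Δx = 8·1 + ½·-1·1² = 7.5 m; v ends 7 m/s.
1–2 s: v starts 7 m/s; Δx = 7·1 + ½·-9·1² = 2.5 m; v ends -2 m/s.
2–8 s: v starts -2 m/s; Δx = -2·6 + ½·-11·6² = -210 m; v ends -68 m/s.
x(8) = -7 + Σ Δx = -207 m.

-207 m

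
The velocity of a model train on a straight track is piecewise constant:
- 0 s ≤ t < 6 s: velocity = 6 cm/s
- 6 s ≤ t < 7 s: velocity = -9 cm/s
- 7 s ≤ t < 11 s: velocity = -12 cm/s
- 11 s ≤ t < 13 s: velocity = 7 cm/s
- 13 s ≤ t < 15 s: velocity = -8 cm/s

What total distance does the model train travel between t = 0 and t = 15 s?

Distance (not displacement) is the total path length: add the absolute areas under v-t.
0–6 s: |6| × 6 = 36 cm
6–7 s: |-9| × 1 = 9 cm
7–11 s: |-12| × 4 = 48 cm
11–13 s: |7| × 2 = 14 cm
13–15 s: |-8| × 2 = 16 cm
Total distance = 123 cm

123 cm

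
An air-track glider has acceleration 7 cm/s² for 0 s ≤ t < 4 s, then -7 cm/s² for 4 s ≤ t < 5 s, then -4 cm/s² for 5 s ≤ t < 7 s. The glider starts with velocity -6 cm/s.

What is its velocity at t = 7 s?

Δv equals the area under the a-t graph; then v = v₀ + Δv.
0–4 s: 7 × 4 = 28 cm/s
4–5 s: -7 × 1 = -7 cm/s
5–7 s: -4 × 2 = -8 cm/s
Δv = 13 cm/s, so v(7) = -6 + (13) = 7 cm/s.

7 cm/s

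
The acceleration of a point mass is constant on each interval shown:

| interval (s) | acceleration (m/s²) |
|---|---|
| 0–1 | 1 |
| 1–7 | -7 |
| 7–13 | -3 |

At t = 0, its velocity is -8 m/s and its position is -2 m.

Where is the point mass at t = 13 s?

On each constant-a segment, Δv = aΔt and Δx = v₀Δt + ½aΔt²; chain segment to segment.
0–1 s: v starts -8 m/s; Δx = -8·1 + ½·1·1² = -7.5 m; v ends -7 m/s.
1–7 s: v starts -7 m/s; Δx = -7·6 + ½·-7·6² = -168 m; v ends -49 m/s.
7–13 s: v starts -49 m/s; Δx = -49·6 + ½·-3·6² = -348 m; v ends -67 m/s.
x(13) = -2 + Σ Δx = -525.5 m.

-525.5 m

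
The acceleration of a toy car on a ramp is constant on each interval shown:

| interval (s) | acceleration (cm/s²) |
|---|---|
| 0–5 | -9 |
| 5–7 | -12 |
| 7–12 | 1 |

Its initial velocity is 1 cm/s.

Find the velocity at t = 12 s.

Δv equals the area under the a-t graph; then v = v₀ + Δv.
0–5 s: -9 × 5 = -45 cm/s
5–7 s: -12 × 2 = -24 cm/s
7–12 s: 1 × 5 = 5 cm/s
Δv = -64 cm/s, so v(12) = 1 + (-64) = -63 cm/s.

-63 cm/s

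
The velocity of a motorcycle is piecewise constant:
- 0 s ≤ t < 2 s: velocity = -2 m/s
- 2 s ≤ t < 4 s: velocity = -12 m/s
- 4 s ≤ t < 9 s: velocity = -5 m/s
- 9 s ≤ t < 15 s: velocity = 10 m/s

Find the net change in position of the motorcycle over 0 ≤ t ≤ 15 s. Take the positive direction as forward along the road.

Displacement is the signed area under the v-t curve.
0–2 s: -2 × 2 = -4 m
2–4 s: -12 × 2 = -24 m
4–9 s: -5 × 5 = -25 m
9–15 s: 10 × 6 = 60 m
Net displacement = 7 m

7 m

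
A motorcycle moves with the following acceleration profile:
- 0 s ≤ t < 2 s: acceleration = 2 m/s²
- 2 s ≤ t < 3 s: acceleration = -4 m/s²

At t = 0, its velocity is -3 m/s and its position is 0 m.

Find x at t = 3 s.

-3 m

On each constant-a segment, Δv = aΔt and Δx = v₀Δt + ½aΔt²; chain segment to segment.
0–2 s: v starts -3 m/s; Δx = -3·2 + ½·2·2² = -2 m; v ends 1 m/s.
2–3 s: v starts 1 m/s; Δx = 1·1 + ½·-4·1² = -1 m; v ends -3 m/s.
x(3) = 0 + Σ Δx = -3 m.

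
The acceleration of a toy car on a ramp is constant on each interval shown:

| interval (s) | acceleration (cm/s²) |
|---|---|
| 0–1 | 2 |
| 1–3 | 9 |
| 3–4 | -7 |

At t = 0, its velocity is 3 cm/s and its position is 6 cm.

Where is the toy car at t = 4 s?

57.5 cm

On each constant-a segment, Δv = aΔt and Δx = v₀Δt + ½aΔt²; chain segment to segment.
0–1 s: v starts 3 cm/s; Δx = 3·1 + ½·2·1² = 4 cm; v ends 5 cm/s.
1–3 s: v starts 5 cm/s; Δx = 5·2 + ½·9·2² = 28 cm; v ends 23 cm/s.
3–4 s: v starts 23 cm/s; Δx = 23·1 + ½·-7·1² = 19.5 cm; v ends 16 cm/s.
x(4) = 6 + Σ Δx = 57.5 cm.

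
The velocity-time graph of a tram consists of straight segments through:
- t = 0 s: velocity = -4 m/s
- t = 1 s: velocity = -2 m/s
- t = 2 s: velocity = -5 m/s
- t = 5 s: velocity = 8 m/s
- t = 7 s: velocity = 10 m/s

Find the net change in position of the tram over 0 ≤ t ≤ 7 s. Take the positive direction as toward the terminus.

16 m

Net displacement equals the area under the velocity-time graph (areas below the axis count negative).
0–1 s: ½(-4 + -2)(1) = -3 m
1–2 s: ½(-2 + -5)(1) = -3.5 m
2–5 s: ½(-5 + 8)(3) = 4.5 m
5–7 s: ½(8 + 10)(2) = 18 m
Net displacement = 16 m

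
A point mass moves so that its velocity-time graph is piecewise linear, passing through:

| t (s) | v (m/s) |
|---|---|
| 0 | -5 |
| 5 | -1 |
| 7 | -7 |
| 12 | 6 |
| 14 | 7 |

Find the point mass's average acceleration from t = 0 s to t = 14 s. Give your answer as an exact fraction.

6/7 m/s²

Average acceleration = Δv/Δt = (7 − -5)/(14 − 0) = 6/7 m/s².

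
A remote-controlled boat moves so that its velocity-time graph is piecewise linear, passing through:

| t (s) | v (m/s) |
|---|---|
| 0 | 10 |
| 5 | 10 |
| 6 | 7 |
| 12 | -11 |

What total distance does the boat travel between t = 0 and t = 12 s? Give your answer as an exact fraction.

Total distance travelled is ∫|v| dt — sum the magnitudes of each area piece.
0–5 s: |10| × 5 = 50 m
5–6 s: |½(10 + 7)(1)| = 8.5 m
6–12 s: v = 0 at t = 25/3 s; triangle areas 49/6 + 121/6 = 85/3 m
Total distance = 521/6 m

521/6 m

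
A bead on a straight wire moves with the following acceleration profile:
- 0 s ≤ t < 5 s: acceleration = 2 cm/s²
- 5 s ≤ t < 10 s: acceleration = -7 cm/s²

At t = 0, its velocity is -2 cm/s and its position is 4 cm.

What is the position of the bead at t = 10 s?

On each constant-a segment, Δv = aΔt and Δx = v₀Δt + ½aΔt²; chain segment to segment.
0–5 s: v starts -2 cm/s; Δx = -2·5 + ½·2·5² = 15 cm; v ends 8 cm/s.
5–10 s: v starts 8 cm/s; Δx = 8·5 + ½·-7·5² = -47.5 cm; v ends -27 cm/s.
x(10) = 4 + Σ Δx = -28.5 cm.

-28.5 cm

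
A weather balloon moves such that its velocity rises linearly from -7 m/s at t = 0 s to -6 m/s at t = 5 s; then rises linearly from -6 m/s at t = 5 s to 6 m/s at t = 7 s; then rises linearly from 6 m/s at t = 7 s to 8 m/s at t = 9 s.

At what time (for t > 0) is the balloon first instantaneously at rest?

v changes sign on 5–7 s (from -6 to 6); the graph is linear there, so v = 0 at t = 5 + (6)·(7 − 5)/(6 − -6) = 6 s.

t = 6 s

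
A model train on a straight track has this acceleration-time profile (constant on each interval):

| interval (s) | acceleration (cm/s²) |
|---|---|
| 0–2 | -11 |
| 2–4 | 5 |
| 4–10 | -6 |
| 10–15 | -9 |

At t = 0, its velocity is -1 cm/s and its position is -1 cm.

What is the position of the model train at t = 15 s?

On each constant-a segment, Δv = aΔt and Δx = v₀Δt + ½aΔt²; chain segment to segment.
0–2 s: v starts -1 cm/s; Δx = -1·2 + ½·-11·2² = -24 cm; v ends -23 cm/s.
2–4 s: v starts -23 cm/s; Δx = -23·2 + ½·5·2² = -36 cm; v ends -13 cm/s.
4–10 s: v starts -13 cm/s; Δx = -13·6 + ½·-6·6² = -186 cm; v ends -49 cm/s.
10–15 s: v starts -49 cm/s; Δx = -49·5 + ½·-9·5² = -357.5 cm; v ends -94 cm/s.
x(15) = -1 + Σ Δx = -604.5 cm.

-604.5 cm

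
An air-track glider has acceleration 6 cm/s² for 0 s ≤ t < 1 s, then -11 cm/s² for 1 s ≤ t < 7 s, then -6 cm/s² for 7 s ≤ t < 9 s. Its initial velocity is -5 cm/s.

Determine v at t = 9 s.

-77 cm/s

Δv equals the area under the a-t graph; then v = v₀ + Δv.
0–1 s: 6 × 1 = 6 cm/s
1–7 s: -11 × 6 = -66 cm/s
7–9 s: -6 × 2 = -12 cm/s
Δv = -72 cm/s, so v(9) = -5 + (-72) = -77 cm/s.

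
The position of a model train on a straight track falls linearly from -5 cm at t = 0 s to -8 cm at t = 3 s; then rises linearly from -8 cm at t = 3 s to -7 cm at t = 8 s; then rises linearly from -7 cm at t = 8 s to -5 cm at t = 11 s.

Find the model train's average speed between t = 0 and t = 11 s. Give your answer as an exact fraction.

Average speed = (total path length)/(elapsed time); on a piecewise-linear x-t graph the path length is Σ|Δx|.
0–3 s: |Δx| = |-8 − -5| = 3 cm
3–8 s: |Δx| = |-7 − -8| = 1 cm
8–11 s: |Δx| = |-5 − -7| = 2 cm
Total path = 6 cm; average speed = 6/11 = 6/11 cm/s.

6/11 cm/s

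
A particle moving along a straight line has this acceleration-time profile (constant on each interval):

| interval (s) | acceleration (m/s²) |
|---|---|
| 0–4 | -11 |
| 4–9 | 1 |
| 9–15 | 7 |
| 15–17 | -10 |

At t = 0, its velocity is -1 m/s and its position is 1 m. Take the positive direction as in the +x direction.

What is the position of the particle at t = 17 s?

On each constant-a segment, Δv = aΔt and Δx = v₀Δt + ½aΔt²; chain segment to segment.
0–4 s: v starts -1 m/s; Δx = -1·4 + ½·-11·4² = -92 m; v ends -45 m/s.
4–9 s: v starts -45 m/s; Δx = -45·5 + ½·1·5² = -212.5 m; v ends -40 m/s.
9–15 s: v starts -40 m/s; Δx = -40·6 + ½·7·6² = -114 m; v ends 2 m/s.
15–17 s: v starts 2 m/s; Δx = 2·2 + ½·-10·2² = -16 m; v ends -18 m/s.
x(17) = 1 + Σ Δx = -433.5 m.

-433.5 m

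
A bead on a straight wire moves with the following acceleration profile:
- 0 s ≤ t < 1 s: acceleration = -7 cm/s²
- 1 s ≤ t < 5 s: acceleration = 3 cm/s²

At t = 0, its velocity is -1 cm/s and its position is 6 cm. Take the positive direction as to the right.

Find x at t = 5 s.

On each constant-a segment, Δv = aΔt and Δx = v₀Δt + ½aΔt²; chain segment to segment.
0–1 s: v starts -1 cm/s; Δx = -1·1 + ½·-7·1² = -4.5 cm; v ends -8 cm/s.
1–5 s: v starts -8 cm/s; Δx = -8·4 + ½·3·4² = -8 cm; v ends 4 cm/s.
x(5) = 6 + Σ Δx = -6.5 cm.

-6.5 cm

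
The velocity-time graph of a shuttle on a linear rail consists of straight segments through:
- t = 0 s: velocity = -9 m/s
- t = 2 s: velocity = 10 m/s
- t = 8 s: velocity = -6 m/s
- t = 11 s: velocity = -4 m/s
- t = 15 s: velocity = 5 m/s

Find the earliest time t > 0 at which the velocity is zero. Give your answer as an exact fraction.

v changes sign on 0–2 s (from -9 to 10); the graph is linear there, so v = 0 at t = 0 + (9)·(2 − 0)/(10 − -9) = 18/19 s.

t = 18/19 s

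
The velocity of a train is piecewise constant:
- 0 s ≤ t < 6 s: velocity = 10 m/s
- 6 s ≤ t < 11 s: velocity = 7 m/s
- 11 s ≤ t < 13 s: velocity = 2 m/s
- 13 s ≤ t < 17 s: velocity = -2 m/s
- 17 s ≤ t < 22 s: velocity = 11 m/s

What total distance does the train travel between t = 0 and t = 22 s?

162 m

Distance (not displacement) is the total path length: add the absolute areas under v-t.
0–6 s: |10| × 6 = 60 m
6–11 s: |7| × 5 = 35 m
11–13 s: |2| × 2 = 4 m
13–17 s: |-2| × 4 = 8 m
17–22 s: |11| × 5 = 55 m
Total distance = 162 m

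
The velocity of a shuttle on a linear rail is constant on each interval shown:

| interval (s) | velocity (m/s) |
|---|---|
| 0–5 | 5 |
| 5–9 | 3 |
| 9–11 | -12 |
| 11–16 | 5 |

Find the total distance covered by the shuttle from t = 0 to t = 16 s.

86 m

Distance (not displacement) is the total path length: add the absolute areas under v-t.
0–5 s: |5| × 5 = 25 m
5–9 s: |3| × 4 = 12 m
9–11 s: |-12| × 2 = 24 m
11–16 s: |5| × 5 = 25 m
Total distance = 86 m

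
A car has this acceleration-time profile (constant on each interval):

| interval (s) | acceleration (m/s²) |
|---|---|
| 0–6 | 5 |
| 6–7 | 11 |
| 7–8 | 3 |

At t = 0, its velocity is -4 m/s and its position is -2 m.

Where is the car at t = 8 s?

134 m

On each constant-a segment, Δv = aΔt and Δx = v₀Δt + ½aΔt²; chain segment to segment.
0–6 s: v starts -4 m/s; Δx = -4·6 + ½·5·6² = 66 m; v ends 26 m/s.
6–7 s: v starts 26 m/s; Δx = 26·1 + ½·11·1² = 31.5 m; v ends 37 m/s.
7–8 s: v starts 37 m/s; Δx = 37·1 + ½·3·1² = 38.5 m; v ends 40 m/s.
x(8) = -2 + Σ Δx = 134 m.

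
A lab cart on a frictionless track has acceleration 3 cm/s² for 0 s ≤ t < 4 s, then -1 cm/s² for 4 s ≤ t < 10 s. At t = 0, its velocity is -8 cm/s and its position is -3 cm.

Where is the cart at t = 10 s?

-5 cm

On each constant-a segment, Δv = aΔt and Δx = v₀Δt + ½aΔt²; chain segment to segment.
0–4 s: v starts -8 cm/s; Δx = -8·4 + ½·3·4² = -8 cm; v ends 4 cm/s.
4–10 s: v starts 4 cm/s; Δx = 4·6 + ½·-1·6² = 6 cm; v ends -2 cm/s.
x(10) = -3 + Σ Δx = -5 cm.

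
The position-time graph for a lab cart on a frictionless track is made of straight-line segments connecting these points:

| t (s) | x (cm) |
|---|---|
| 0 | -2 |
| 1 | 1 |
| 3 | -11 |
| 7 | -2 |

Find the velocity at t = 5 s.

2.25 cm/s

Velocity is the slope of the x-t graph on 3–7 s: (-2 − -11)/(7 − 3) = 2.25 cm/s.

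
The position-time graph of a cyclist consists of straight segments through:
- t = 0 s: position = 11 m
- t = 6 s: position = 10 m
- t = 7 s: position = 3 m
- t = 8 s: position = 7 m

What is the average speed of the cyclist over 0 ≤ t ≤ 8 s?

1.5 m/s

Average speed = (total path length)/(elapsed time); on a piecewise-linear x-t graph the path length is Σ|Δx|.
0–6 s: |Δx| = |10 − 11| = 1 m
6–7 s: |Δx| = |3 − 10| = 7 m
7–8 s: |Δx| = |7 − 3| = 4 m
Total path = 12 m; average speed = 12/8 = 1.5 m/s.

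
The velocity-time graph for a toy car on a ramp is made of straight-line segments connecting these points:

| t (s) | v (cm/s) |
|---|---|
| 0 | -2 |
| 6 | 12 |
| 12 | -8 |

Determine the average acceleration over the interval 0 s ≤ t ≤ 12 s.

-0.5 cm/s²

Average acceleration = Δv/Δt = (-8 − -2)/(12 − 0) = -0.5 cm/s².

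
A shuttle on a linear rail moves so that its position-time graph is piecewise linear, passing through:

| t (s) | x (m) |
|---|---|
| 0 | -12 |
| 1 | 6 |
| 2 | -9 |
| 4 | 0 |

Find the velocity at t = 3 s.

Velocity is the slope of the x-t graph on 2–4 s: (0 − -9)/(4 − 2) = 4.5 m/s.

4.5 m/s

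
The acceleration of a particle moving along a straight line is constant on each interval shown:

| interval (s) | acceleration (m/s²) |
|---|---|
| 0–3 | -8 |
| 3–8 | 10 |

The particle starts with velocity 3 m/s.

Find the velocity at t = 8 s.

Δv equals the area under the a-t graph; then v = v₀ + Δv.
0–3 s: -8 × 3 = -24 m/s
3–8 s: 10 × 5 = 50 m/s
Δv = 26 m/s, so v(8) = 3 + (26) = 29 m/s.

29 m/s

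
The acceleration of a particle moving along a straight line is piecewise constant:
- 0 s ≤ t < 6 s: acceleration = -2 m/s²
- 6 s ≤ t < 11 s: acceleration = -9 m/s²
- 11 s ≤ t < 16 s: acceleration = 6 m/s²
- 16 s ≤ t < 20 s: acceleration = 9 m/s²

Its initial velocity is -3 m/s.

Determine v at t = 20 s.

Δv equals the area under the a-t graph; then v = v₀ + Δv.
0–6 s: -2 × 6 = -12 m/s
6–11 s: -9 × 5 = -45 m/s
11–16 s: 6 × 5 = 30 m/s
16–20 s: 9 × 4 = 36 m/s
Δv = 9 m/s, so v(20) = -3 + (9) = 6 m/s.

6 m/s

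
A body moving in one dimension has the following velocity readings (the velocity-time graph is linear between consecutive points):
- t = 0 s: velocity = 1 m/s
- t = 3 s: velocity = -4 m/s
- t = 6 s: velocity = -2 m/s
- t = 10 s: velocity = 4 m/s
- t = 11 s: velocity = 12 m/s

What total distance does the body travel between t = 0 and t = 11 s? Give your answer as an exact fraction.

863/30 m

Distance (not displacement) is the total path length: add the absolute areas under v-t.
0–3 s: v = 0 at t = 0.6 s; triangle areas 0.3 + 4.8 = 5.1 m
3–6 s: |½(-4 + -2)(3)| = 9 m
6–10 s: v = 0 at t = 22/3 s; triangle areas 4/3 + 16/3 = 20/3 m
10–11 s: |½(4 + 12)(1)| = 8 m
Total distance = 863/30 m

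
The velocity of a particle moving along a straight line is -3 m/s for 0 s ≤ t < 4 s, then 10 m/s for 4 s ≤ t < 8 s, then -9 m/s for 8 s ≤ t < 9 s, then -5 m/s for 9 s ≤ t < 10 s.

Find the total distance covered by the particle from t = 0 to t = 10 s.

Distance (not displacement) is the total path length: add the absolute areas under v-t.
0–4 s: |-3| × 4 = 12 m
4–8 s: |10| × 4 = 40 m
8–9 s: |-9| × 1 = 9 m
9–10 s: |-5| × 1 = 5 m
Total distance = 66 m

66 m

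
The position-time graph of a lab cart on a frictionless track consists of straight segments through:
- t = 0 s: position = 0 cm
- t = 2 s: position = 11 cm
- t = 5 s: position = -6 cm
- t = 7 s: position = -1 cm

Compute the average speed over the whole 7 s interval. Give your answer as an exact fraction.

Average speed = (total path length)/(elapsed time); on a piecewise-linear x-t graph the path length is Σ|Δx|.
0–2 s: |Δx| = |11 − 0| = 11 cm
2–5 s: |Δx| = |-6 − 11| = 17 cm
5–7 s: |Δx| = |-1 − -6| = 5 cm
Total path = 33 cm; average speed = 33/7 = 33/7 cm/s.

33/7 cm/s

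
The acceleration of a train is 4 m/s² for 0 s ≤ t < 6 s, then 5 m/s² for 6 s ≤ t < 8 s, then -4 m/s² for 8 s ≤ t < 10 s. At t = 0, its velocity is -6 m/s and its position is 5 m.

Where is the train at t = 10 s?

On each constant-a segment, Δv = aΔt and Δx = v₀Δt + ½aΔt²; chain segment to segment.
0–6 s: v starts -6 m/s; Δx = -6·6 + ½·4·6² = 36 m; v ends 18 m/s.
6–8 s: v starts 18 m/s; Δx = 18·2 + ½·5·2² = 46 m; v ends 28 m/s.
8–10 s: v starts 28 m/s; Δx = 28·2 + ½·-4·2² = 48 m; v ends 20 m/s.
x(10) = 5 + Σ Δx = 135 m.

135 m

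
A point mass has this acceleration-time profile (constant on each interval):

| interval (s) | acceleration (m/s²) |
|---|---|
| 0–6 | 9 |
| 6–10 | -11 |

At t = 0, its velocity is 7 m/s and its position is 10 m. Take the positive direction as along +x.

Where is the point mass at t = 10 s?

370 m

On each constant-a segment, Δv = aΔt and Δx = v₀Δt + ½aΔt²; chain segment to segment.
0–6 s: v starts 7 m/s; Δx = 7·6 + ½·9·6² = 204 m; v ends 61 m/s.
6–10 s: v starts 61 m/s; Δx = 61·4 + ½·-11·4² = 156 m; v ends 17 m/s.
x(10) = 10 + Σ Δx = 370 m.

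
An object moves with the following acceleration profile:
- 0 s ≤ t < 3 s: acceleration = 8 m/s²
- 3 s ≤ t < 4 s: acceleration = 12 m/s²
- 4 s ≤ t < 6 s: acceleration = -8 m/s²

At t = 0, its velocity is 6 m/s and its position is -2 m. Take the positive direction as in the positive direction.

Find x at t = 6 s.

On each constant-a segment, Δv = aΔt and Δx = v₀Δt + ½aΔt²; chain segment to segment.
0–3 s: v starts 6 m/s; Δx = 6·3 + ½·8·3² = 54 m; v ends 30 m/s.
3–4 s: v starts 30 m/s; Δx = 30·1 + ½·12·1² = 36 m; v ends 42 m/s.
4–6 s: v starts 42 m/s; Δx = 42·2 + ½·-8·2² = 68 m; v ends 26 m/s.
x(6) = -2 + Σ Δx = 156 m.

156 m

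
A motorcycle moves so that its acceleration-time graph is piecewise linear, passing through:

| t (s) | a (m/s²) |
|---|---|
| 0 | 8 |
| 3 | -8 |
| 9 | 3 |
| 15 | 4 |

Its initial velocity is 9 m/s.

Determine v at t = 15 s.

Δv equals the area under the a-t graph; then v = v₀ + Δv.
0–3 s: ½(8 + -8)(3) = 0 m/s
3–9 s: ½(-8 + 3)(6) = -15 m/s
9–15 s: ½(3 + 4)(6) = 21 m/s
Δv = 6 m/s, so v(15) = 9 + (6) = 15 m/s.

15 m/s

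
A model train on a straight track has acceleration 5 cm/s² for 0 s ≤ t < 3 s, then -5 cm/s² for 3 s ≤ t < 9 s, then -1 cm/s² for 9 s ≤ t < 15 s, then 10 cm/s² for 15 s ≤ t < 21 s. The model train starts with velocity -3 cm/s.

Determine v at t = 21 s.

36 cm/s

Δv equals the area under the a-t graph; then v = v₀ + Δv.
0–3 s: 5 × 3 = 15 cm/s
3–9 s: -5 × 6 = -30 cm/s
9–15 s: -1 × 6 = -6 cm/s
15–21 s: 10 × 6 = 60 cm/s
Δv = 39 cm/s, so v(21) = -3 + (39) = 36 cm/s.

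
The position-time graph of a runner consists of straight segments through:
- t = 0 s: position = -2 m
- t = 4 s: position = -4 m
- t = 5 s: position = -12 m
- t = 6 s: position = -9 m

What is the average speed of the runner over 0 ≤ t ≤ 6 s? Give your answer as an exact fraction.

13/6 m/s

Average speed = (total path length)/(elapsed time); on a piecewise-linear x-t graph the path length is Σ|Δx|.
0–4 s: |Δx| = |-4 − -2| = 2 m
4–5 s: |Δx| = |-12 − -4| = 8 m
5–6 s: |Δx| = |-9 − -12| = 3 m
Total path = 13 m; average speed = 13/6 = 13/6 m/s.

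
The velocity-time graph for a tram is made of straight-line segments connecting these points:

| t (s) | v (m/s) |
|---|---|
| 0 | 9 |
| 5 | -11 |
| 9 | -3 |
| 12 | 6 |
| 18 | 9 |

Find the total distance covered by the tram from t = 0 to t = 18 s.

Distance (not displacement) is the total path length: add the absolute areas under v-t.
0–5 s: v = 0 at t = 2.25 s; triangle areas 10.125 + 15.125 = 25.25 m
5–9 s: |½(-11 + -3)(4)| = 28 m
9–12 s: v = 0 at t = 10 s; triangle areas 1.5 + 6 = 7.5 m
12–18 s: |½(6 + 9)(6)| = 45 m
Total distance = 105.75 m

105.75 m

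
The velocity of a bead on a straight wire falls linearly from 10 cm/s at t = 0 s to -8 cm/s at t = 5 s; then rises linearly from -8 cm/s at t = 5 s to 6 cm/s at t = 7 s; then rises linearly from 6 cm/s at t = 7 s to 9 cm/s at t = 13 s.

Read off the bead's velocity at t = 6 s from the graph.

-1 cm/s

On 5–7 s the graph is linear from -8 to 6 cm/s: v(6) = -8 + (6 − -8)·(6 − 5)/(7 − 5) = -1 cm/s.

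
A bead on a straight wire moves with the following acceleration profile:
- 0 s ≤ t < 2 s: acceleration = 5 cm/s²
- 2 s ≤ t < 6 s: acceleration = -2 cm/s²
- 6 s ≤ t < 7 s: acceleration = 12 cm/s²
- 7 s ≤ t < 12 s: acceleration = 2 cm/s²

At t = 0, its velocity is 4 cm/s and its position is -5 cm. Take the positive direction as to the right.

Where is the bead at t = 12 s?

180 cm

On each constant-a segment, Δv = aΔt and Δx = v₀Δt + ½aΔt²; chain segment to segment.
0–2 s: v starts 4 cm/s; Δx = 4·2 + ½·5·2² = 18 cm; v ends 14 cm/s.
2–6 s: v starts 14 cm/s; Δx = 14·4 + ½·-2·4² = 40 cm; v ends 6 cm/s.
6–7 s: v starts 6 cm/s; Δx = 6·1 + ½·12·1² = 12 cm; v ends 18 cm/s.
7–12 s: v starts 18 cm/s; Δx = 18·5 + ½·2·5² = 115 cm; v ends 28 cm/s.
x(12) = -5 + Σ Δx = 180 cm.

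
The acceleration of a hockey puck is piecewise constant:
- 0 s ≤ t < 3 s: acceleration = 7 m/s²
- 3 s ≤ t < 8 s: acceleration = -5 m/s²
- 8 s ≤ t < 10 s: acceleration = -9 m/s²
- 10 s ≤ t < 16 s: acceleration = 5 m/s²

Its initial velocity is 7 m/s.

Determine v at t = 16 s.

15 m/s

Δv equals the area under the a-t graph; then v = v₀ + Δv.
0–3 s: 7 × 3 = 21 m/s
3–8 s: -5 × 5 = -25 m/s
8–10 s: -9 × 2 = -18 m/s
10–16 s: 5 × 6 = 30 m/s
Δv = 8 m/s, so v(16) = 7 + (8) = 15 m/s.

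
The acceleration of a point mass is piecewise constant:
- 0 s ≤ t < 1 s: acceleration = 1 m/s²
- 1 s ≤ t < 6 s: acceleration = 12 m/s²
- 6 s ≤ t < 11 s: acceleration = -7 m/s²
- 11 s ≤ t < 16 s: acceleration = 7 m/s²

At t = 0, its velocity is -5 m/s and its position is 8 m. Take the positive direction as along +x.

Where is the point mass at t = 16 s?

518.5 m

On each constant-a segment, Δv = aΔt and Δx = v₀Δt + ½aΔt²; chain segment to segment.
0–1 s: v starts -5 m/s; Δx = -5·1 + ½·1·1² = -4.5 m; v ends -4 m/s.
1–6 s: v starts -4 m/s; Δx = -4·5 + ½·12·5² = 130 m; v ends 56 m/s.
6–11 s: v starts 56 m/s; Δx = 56·5 + ½·-7·5² = 192.5 m; v ends 21 m/s.
11–16 s: v starts 21 m/s; Δx = 21·5 + ½·7·5² = 192.5 m; v ends 56 m/s.
x(16) = 8 + Σ Δx = 518.5 m.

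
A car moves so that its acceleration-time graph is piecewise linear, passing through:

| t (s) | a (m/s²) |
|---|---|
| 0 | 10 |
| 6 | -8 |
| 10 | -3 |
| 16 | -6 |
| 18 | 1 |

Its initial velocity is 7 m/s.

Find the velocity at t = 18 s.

-41 m/s

Δv equals the area under the a-t graph; then v = v₀ + Δv.
0–6 s: ½(10 + -8)(6) = 6 m/s
6–10 s: ½(-8 + -3)(4) = -22 m/s
10–16 s: ½(-3 + -6)(6) = -27 m/s
16–18 s: ½(-6 + 1)(2) = -5 m/s
Δv = -48 m/s, so v(18) = 7 + (-48) = -41 m/s.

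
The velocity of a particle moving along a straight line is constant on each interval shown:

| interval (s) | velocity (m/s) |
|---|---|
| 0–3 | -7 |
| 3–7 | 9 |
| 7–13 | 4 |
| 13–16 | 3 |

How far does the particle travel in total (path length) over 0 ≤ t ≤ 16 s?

Distance (not displacement) is the total path length: add the absolute areas under v-t.
0–3 s: |-7| × 3 = 21 m
3–7 s: |9| × 4 = 36 m
7–13 s: |4| × 6 = 24 m
13–16 s: |3| × 3 = 9 m
Total distance = 90 m

90 m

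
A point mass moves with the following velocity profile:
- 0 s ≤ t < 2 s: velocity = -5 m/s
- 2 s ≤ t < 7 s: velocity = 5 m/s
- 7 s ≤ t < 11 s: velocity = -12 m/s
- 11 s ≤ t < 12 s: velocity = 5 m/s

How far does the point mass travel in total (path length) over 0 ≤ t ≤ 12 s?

88 m

Total distance travelled is ∫|v| dt — sum the magnitudes of each area piece.
0–2 s: |-5| × 2 = 10 m
2–7 s: |5| × 5 = 25 m
7–11 s: |-12| × 4 = 48 m
11–12 s: |5| × 1 = 5 m
Total distance = 88 m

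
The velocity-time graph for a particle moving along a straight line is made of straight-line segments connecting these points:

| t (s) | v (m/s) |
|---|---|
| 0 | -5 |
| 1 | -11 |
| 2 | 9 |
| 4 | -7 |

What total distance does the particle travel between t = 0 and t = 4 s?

21.175 m

Distance (not displacement) is the total path length: add the absolute areas under v-t.
0–1 s: |½(-5 + -11)(1)| = 8 m
1–2 s: v = 0 at t = 1.55 s; triangle areas 3.025 + 2.025 = 5.05 m
2–4 s: v = 0 at t = 3.125 s; triangle areas 5.0625 + 3.0625 = 8.125 m
Total distance = 21.175 m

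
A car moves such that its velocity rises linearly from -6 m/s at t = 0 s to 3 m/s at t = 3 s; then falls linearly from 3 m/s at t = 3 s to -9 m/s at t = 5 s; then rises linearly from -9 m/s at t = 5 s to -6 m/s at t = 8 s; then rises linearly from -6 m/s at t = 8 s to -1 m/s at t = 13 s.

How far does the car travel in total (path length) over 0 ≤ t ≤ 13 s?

55 m

Total distance travelled is ∫|v| dt — sum the magnitudes of each area piece.
0–3 s: v = 0 at t = 2 s; triangle areas 6 + 1.5 = 7.5 m
3–5 s: v = 0 at t = 3.5 s; triangle areas 0.75 + 6.75 = 7.5 m
5–8 s: |½(-9 + -6)(3)| = 22.5 m
8–13 s: |½(-6 + -1)(5)| = 17.5 m
Total distance = 55 m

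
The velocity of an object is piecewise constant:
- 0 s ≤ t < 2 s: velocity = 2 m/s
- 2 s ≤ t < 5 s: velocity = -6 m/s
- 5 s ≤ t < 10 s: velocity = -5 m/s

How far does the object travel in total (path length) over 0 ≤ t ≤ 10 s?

Total distance travelled is ∫|v| dt — sum the magnitudes of each area piece.
0–2 s: |2| × 2 = 4 m
2–5 s: |-6| × 3 = 18 m
5–10 s: |-5| × 5 = 25 m
Total distance = 47 m

47 m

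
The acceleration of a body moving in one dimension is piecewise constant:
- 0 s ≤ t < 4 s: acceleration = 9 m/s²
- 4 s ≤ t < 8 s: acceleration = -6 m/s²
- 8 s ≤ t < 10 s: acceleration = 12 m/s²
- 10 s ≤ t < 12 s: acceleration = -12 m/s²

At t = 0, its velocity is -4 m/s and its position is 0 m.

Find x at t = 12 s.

On each constant-a segment, Δv = aΔt and Δx = v₀Δt + ½aΔt²; chain segment to segment.
0–4 s: v starts -4 m/s; Δx = -4·4 + ½·9·4² = 56 m; v ends 32 m/s.
4–8 s: v starts 32 m/s; Δx = 32·4 + ½·-6·4² = 80 m; v ends 8 m/s.
8–10 s: v starts 8 m/s; Δx = 8·2 + ½·12·2² = 40 m; v ends 32 m/s.
10–12 s: v starts 32 m/s; Δx = 32·2 + ½·-12·2² = 40 m; v ends 8 m/s.
x(12) = 0 + Σ Δx = 216 m.

216 m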